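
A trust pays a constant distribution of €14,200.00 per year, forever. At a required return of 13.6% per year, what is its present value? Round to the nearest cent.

Level perpetuity: PV = C / r = €14,200.00 / 0.136 = €104,411.76

€104411.76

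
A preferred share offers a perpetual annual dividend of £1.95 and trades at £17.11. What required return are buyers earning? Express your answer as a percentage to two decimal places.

P = C/r ⇒ r = C/P = £1.95/£17.11 = 0.113968

11.40%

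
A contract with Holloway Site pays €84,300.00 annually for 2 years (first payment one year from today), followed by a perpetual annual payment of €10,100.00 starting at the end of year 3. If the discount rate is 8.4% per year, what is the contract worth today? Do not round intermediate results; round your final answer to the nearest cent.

PV of 2-year annuity: €84,300.00 × [1 − (1+0.084)^−2] / 0.084 = 149508.78937
Perpetuity value at year 2: €10,100.00 / 0.084 = 120238.09524
PV of perpetuity: 120238.09524 / (1+0.084)^2 = 102325.41703
Total PV = 149508.78937 + 102325.41703 = 251834.20640

€251834.21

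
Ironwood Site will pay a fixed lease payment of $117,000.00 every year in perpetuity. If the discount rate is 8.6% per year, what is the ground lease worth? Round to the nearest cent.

$1360465.12

Level perpetuity: PV = C / r = $117,000.00 / 0.086 = $1,360,465.12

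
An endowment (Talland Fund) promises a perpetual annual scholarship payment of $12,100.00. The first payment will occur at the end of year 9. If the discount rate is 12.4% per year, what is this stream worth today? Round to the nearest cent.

$38303.04

Value at end of year 8: C / r = $12,100.00 / 0.124 = $97,580.6452
Discount to today: PV = $97,580.6452 / (1 + 0.124)^8 = $97,580.6452 / 2.547596 = $38,303.04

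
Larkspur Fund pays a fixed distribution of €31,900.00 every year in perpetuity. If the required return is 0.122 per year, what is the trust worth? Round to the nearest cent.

€261475.41

Level perpetuity: PV = C / r = €31,900.00 / 0.122 = €261,475.41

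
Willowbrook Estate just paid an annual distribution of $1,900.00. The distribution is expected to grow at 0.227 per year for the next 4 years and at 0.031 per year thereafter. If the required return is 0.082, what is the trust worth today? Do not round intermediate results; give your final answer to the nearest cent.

$74031.03

D_1 = 2331.30000
D_2 = 2860.50510
D_3 = 3509.83976
D_4 = 4306.57338
Terminal value at year 4: TV = D_4×(1+g_2)/(r−g_2) = 4440.07716/0.051 = 87060.33642
P_0 = D_1/(1+r)^1 + D_2/(1+r)^2 + D_3/(1+r)^3 + D_4/(1+r)^4 + TV/(1+r)^4
    = 2154.62107 + 2443.36419 + 2770.80209 + 3142.12030 + 63520.11826 = 74031.02592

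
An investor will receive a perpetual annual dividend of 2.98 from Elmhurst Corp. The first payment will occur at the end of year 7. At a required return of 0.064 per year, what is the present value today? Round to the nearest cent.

32.09

Value at end of year 6: C / r = 2.98 / 0.064 = 46.5625
Discount to today: PV = 46.5625 / (1 + 0.064)^6 = 46.5625 / 1.450941 = 32.09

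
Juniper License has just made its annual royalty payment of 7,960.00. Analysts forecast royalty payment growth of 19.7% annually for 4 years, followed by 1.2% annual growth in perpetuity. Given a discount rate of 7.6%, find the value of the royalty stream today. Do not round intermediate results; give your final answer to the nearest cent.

D_1 = 9528.12000
D_2 = 11405.15964
D_3 = 13651.97609
D_4 = 16341.41538
Terminal value at year 4: TV = D_4×(1+g_2)/(r−g_2) = 16537.51236/0.064 = 258398.63067
P_0 = D_1/(1+r)^1 + D_2/(1+r)^2 + D_3/(1+r)^3 + D_4/(1+r)^4 + TV/(1+r)^4
    = 8855.13011 + 9850.92077 + 10958.69159 + 12191.03517 + 192770.74357 = 234626.52121

234626.52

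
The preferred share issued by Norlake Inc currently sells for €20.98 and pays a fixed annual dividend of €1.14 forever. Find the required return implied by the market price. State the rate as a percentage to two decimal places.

P = C/r ⇒ r = C/P = €1.14/€20.98 = 0.054337

5.43%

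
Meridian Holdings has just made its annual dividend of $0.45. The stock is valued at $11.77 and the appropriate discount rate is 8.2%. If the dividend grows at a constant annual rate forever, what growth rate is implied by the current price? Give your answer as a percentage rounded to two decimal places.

P = D₀(1+g)/(r−g) ⇒ P(r−g) = D₀(1+g) ⇒ g(P+D₀) = P·r − D₀
g = (P·r − D₀)/(P + D₀) = ($11.77×0.082 − $0.45) / ($11.77 + $0.45) = 0.042155

4.22%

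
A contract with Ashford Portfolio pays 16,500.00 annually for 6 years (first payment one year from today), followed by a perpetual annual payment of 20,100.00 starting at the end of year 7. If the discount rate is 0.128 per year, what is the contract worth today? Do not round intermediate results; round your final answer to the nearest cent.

PV of 6-year annuity: 16,500.00 × [1 − (1+0.128)^−6] / 0.128 = 66328.58173
Perpetuity value at year 6: 20,100.00 / 0.128 = 157031.25000
PV of perpetuity: 157031.25000 / (1+0.128)^6 = 76230.97771
Total PV = 66328.58173 + 76230.97771 = 142559.55944

142559.56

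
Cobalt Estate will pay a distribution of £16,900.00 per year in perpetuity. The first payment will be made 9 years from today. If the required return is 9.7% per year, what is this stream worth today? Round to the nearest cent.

£83073.39

Value at end of year 8: C / r = £16,900.00 / 0.097 = £174,226.8041
Discount to today: PV = £174,226.8041 / (1 + 0.097)^8 = £174,226.8041 / 2.097264 = £83,073.39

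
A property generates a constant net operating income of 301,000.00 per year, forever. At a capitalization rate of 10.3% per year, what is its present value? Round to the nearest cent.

Level perpetuity: PV = C / r = 301,000.00 / 0.103 = 2,922,330.10

2922330.10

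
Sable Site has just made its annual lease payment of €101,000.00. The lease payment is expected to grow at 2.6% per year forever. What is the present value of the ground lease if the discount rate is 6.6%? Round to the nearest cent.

D₁ = D₀ × (1 + g) = €101,000.00 × 1.026 = €103,626.0000
Growing perpetuity: P = D₁ / (r − g) = €103,626.0000 / (0.066 − 0.026) = €2,590,650.00

€2590650.00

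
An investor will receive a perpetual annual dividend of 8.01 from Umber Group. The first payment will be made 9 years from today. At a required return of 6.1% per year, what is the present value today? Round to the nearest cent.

81.77

Value at end of year 8: C / r = 8.01 / 0.061 = 131.3115
Discount to today: PV = 131.3115 / (1 + 0.061)^8 = 131.3115 / 1.605917 = 81.77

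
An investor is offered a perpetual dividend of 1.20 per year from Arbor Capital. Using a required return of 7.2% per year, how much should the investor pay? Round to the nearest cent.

Level perpetuity: PV = C / r = 1.20 / 0.072 = 16.67

16.67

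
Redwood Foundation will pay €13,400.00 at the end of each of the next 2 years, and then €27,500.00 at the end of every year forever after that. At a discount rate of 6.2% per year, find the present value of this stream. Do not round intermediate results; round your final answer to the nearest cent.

PV of 2-year annuity: €13,400.00 × [1 − (1+0.062)^−2] / 0.062 = 24498.77820
Perpetuity value at year 2: €27,500.00 / 0.062 = 443548.38710
PV of perpetuity: 443548.38710 / (1+0.062)^2 = 393271.04378
Total PV = 24498.77820 + 393271.04378 = 417769.82198

€417769.82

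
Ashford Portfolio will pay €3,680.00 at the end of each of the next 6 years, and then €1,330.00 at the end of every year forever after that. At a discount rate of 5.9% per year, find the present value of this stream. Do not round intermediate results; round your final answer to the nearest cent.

PV of 6-year annuity: €3,680.00 × [1 − (1+0.059)^−6] / 0.059 = 18152.74816
Perpetuity value at year 6: €1,330.00 / 0.059 = 22542.37288
PV of perpetuity: 22542.37288 / (1+0.059)^6 = 15981.73292
Total PV = 18152.74816 + 15981.73292 = 34134.48108

€34134.48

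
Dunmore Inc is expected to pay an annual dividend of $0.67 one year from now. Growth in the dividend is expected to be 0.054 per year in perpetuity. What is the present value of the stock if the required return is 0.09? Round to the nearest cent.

$18.61

Growing perpetuity: P = D₁ / (r − g) = $0.6700 / (0.09 − 0.054) = $18.61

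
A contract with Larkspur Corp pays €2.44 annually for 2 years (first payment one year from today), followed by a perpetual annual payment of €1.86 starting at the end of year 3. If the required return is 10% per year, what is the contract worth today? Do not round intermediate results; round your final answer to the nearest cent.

PV of 2-year annuity: €2.44 × [1 − (1+0.1)^−2] / 0.1 = 4.23471
Perpetuity value at year 2: €1.86 / 0.1 = 18.60000
PV of perpetuity: 18.60000 / (1+0.1)^2 = 15.37190
Total PV = 4.23471 + 15.37190 = 19.60661

€19.61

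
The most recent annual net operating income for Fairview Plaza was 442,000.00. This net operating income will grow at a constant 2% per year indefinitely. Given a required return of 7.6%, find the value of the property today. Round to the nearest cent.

8050714.29

D₁ = D₀ × (1 + g) = 442,000.00 × 1.02 = 450,840.0000
Growing perpetuity: P = D₁ / (r − g) = 450,840.0000 / (0.076 − 0.02) = 8,050,714.29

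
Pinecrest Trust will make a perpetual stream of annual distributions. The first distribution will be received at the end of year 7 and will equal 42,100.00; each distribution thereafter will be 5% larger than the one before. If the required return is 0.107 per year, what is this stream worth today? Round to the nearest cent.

Value at end of year 6: C₁ / (r − g) = 42,100.00 / (0.107 − 0.05) = 738,596.4912
Discount to today: PV = 738,596.4912 / (1 + 0.107)^6 = 738,596.4912 / 1.840288 = 401,348.38

401348.38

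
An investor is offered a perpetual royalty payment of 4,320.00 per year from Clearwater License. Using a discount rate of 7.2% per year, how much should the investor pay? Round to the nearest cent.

60000.00

Level perpetuity: PV = C / r = 4,320.00 / 0.072 = 60,000.00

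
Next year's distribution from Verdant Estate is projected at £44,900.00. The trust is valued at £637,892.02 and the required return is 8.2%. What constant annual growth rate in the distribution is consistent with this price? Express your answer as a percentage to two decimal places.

P = D₁/(r−g) ⇒ g = r − D₁/P = 0.082 − £44,900.00/£637,892.02 = 0.011612

1.16%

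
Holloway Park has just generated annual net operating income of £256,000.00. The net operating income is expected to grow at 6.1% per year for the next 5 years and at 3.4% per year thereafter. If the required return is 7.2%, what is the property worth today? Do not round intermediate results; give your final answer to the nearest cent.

£7856894.39

D_1 = 271616.00000
D_2 = 288184.57600
D_3 = 305763.83514
D_4 = 324415.42908
D_5 = 344204.77025
Terminal value at year 5: TV = D_5×(1+g_2)/(r−g_2) = 355907.73244/0.038 = 9365992.95899
P_0 = D_1/(1+r)^1 + D_2/(1+r)^2 + D_3/(1+r)^3 + D_4/(1+r)^4 + D_5/(1+r)^5 + TV/(1+r)^5
    = 253373.13433 + 250773.22344 + 248199.99073 + 245653.16247 + 243132.46770 + 6615762.41070 = 7856894.38937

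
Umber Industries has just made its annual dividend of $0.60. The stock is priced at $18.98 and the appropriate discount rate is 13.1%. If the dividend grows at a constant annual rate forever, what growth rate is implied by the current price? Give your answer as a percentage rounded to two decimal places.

P = D₀(1+g)/(r−g) ⇒ P(r−g) = D₀(1+g) ⇒ g(P+D₀) = P·r − D₀
g = (P·r − D₀)/(P + D₀) = ($18.98×0.131 − $0.60) / ($18.98 + $0.60) = 0.096342

9.63%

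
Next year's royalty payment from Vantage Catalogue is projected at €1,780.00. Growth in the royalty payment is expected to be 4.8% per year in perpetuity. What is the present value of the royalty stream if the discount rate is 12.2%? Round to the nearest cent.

Growing perpetuity: P = D₁ / (r − g) = €1,780.0000 / (0.122 − 0.048) = €24,054.05

€24054.05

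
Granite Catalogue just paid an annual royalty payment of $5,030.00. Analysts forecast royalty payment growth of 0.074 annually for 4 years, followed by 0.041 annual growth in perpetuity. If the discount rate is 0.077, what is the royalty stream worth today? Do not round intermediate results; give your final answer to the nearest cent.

D_1 = 5402.22000
D_2 = 5801.98428
D_3 = 6231.33112
D_4 = 6692.44962
Terminal value at year 4: TV = D_4×(1+g_2)/(r−g_2) = 6966.84005/0.036 = 193523.33483
P_0 = D_1/(1+r)^1 + D_2/(1+r)^2 + D_3/(1+r)^3 + D_4/(1+r)^4 + TV/(1+r)^4
    = 5015.98886 + 5002.01674 + 4988.08355 + 4974.18917 + 143836.97007 = 163817.24839

$163817.25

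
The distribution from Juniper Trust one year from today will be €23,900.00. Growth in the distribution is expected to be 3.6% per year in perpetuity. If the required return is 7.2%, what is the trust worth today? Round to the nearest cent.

Growing perpetuity: P = D₁ / (r − g) = €23,900.0000 / (0.072 − 0.036) = €663,888.89

€663888.89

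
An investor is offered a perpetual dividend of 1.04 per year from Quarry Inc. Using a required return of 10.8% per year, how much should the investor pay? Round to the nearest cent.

Level perpetuity: PV = C / r = 1.04 / 0.108 = 9.63

9.63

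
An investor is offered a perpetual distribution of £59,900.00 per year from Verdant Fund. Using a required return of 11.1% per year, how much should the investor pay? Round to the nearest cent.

£539639.64

Level perpetuity: PV = C / r = £59,900.00 / 0.111 = £539,639.64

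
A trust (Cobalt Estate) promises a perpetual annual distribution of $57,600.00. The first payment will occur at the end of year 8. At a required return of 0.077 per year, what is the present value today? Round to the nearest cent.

$445063.35

Value at end of year 7: C / r = $57,600.00 / 0.077 = $748,051.9481
Discount to today: PV = $748,051.9481 / (1 + 0.077)^7 = $748,051.9481 / 1.680776 = $445,063.35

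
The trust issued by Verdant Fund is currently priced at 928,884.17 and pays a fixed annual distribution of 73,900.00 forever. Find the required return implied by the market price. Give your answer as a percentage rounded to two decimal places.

7.96%

P = C/r ⇒ r = C/P = 73,900.00/928,884.17 = 0.079558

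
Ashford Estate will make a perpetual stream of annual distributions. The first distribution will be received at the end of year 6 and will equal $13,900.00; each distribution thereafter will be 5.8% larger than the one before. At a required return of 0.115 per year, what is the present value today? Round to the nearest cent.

Value at end of year 5: C₁ / (r − g) = $13,900.00 / (0.115 − 0.058) = $243,859.6491
Discount to today: PV = $243,859.6491 / (1 + 0.115)^5 = $243,859.6491 / 1.723353 = $141,502.99

$141502.99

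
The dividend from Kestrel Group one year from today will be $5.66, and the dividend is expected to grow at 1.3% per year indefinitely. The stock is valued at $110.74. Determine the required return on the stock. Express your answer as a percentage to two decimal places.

6.41%

P = D₁/(r − g) ⇒ r = D₁/P + g = $5.6600/$110.74 + 0.013 = 0.051111 + 0.013 = 0.064111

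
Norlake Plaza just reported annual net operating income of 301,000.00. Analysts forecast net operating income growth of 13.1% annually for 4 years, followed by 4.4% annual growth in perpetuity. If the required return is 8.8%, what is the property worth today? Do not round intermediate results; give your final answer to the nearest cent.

9667432.21

D_1 = 340431.00000
D_2 = 385027.46100
D_3 = 435466.05839
D_4 = 492512.11204
Terminal value at year 4: TV = D_4×(1+g_2)/(r−g_2) = 514182.64497/0.044 = 11685969.20386
P_0 = D_1/(1+r)^1 + D_2/(1+r)^2 + D_3/(1+r)^3 + D_4/(1+r)^4 + TV/(1+r)^4
    = 312896.13971 + 325262.43934 + 338117.48061 + 351480.57956 + 8339675.56965 = 9667432.20887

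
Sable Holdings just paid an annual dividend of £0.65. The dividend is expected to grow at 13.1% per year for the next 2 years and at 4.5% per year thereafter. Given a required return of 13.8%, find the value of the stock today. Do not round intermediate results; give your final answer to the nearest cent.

£8.50

D_1 = 0.73515
D_2 = 0.83145
Terminal value at year 2: TV = D_2×(1+g_2)/(r−g_2) = 0.86887/0.093 = 9.34269
P_0 = D_1/(1+r)^1 + D_2/(1+r)^2 + TV/(1+r)^2
    = 0.64600 + 0.64203 + 7.21419 = 8.50222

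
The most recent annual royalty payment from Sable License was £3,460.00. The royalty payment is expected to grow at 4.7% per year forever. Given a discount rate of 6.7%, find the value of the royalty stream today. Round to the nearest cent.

D₁ = D₀ × (1 + g) = £3,460.00 × 1.047 = £3,622.6200
Growing perpetuity: P = D₁ / (r − g) = £3,622.6200 / (0.067 − 0.047) = £181,131.00

£181131.00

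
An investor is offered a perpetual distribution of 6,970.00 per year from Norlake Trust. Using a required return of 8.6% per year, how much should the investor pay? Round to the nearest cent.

81046.51

Level perpetuity: PV = C / r = 6,970.00 / 0.086 = 81,046.51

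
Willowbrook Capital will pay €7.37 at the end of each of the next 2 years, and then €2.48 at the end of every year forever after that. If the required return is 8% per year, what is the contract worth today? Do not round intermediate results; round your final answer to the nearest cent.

€39.72

PV of 2-year annuity: €7.37 × [1 − (1+0.08)^−2] / 0.08 = 13.14266
Perpetuity value at year 2: €2.48 / 0.08 = 31.00000
PV of perpetuity: 31.00000 / (1+0.08)^2 = 26.57750
Total PV = 13.14266 + 26.57750 = 39.72016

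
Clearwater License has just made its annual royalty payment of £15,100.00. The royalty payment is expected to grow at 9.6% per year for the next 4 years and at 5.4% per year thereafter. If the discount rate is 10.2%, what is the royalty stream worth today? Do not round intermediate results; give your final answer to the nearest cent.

£383990.77

D_1 = 16549.60000
D_2 = 18138.36160
D_3 = 19879.64431
D_4 = 21788.09017
Terminal value at year 4: TV = D_4×(1+g_2)/(r−g_2) = 22964.64704/0.048 = 478430.14660
P_0 = D_1/(1+r)^1 + D_2/(1+r)^2 + D_3/(1+r)^3 + D_4/(1+r)^4 + TV/(1+r)^4
    = 15017.78584 + 14936.01931 + 14854.69798 + 14773.81940 + 324408.45104 = 383990.77358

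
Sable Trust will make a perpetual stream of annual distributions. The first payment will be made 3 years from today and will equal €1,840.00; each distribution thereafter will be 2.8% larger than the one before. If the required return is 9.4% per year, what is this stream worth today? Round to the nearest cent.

Value at end of year 2: C₁ / (r − g) = €1,840.00 / (0.094 − 0.028) = €27,878.7879
Discount to today: PV = €27,878.7879 / (1 + 0.094)^2 = €27,878.7879 / 1.196836 = €23,293.74

€23293.74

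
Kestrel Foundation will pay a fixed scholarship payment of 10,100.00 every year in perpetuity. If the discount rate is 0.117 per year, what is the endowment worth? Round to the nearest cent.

Level perpetuity: PV = C / r = 10,100.00 / 0.117 = 86,324.79

86324.79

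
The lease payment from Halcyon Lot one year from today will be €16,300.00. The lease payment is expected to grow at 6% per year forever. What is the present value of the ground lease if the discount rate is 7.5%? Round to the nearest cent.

€1086666.67

Growing perpetuity: P = D₁ / (r − g) = €16,300.0000 / (0.075 − 0.06) = €1,086,666.67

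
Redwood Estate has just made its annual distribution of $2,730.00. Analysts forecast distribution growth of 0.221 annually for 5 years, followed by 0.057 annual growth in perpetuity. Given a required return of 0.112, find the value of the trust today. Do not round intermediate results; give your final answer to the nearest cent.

$101968.00

D_1 = 3333.33000
D_2 = 4069.99593
D_3 = 4969.46503
D_4 = 6067.71680
D_5 = 7408.68222
Terminal value at year 5: TV = D_5×(1+g_2)/(r−g_2) = 7830.97710/0.055 = 142381.40185
P_0 = D_1/(1+r)^1 + D_2/(1+r)^2 + D_3/(1+r)^3 + D_4/(1+r)^4 + D_5/(1+r)^5 + TV/(1+r)^5
    = 2997.59892 + 3291.42831 + 3614.05932 + 3968.31514 + 4357.29567 + 83739.30042 = 101967.99778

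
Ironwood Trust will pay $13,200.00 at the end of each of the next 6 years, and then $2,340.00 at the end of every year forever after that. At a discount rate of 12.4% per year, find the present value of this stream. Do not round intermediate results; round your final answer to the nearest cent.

PV of 6-year annuity: $13,200.00 × [1 − (1+0.124)^−6] / 0.124 = 53661.28268
Perpetuity value at year 6: $2,340.00 / 0.124 = 18870.96774
PV of perpetuity: 18870.96774 / (1+0.124)^6 = 9358.28581
Total PV = 53661.28268 + 9358.28581 = 63019.56850

$63019.57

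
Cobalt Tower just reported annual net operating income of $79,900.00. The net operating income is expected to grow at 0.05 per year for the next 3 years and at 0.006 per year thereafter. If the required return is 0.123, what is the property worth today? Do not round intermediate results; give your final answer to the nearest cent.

D_1 = 83895.00000
D_2 = 88089.75000
D_3 = 92494.23750
Terminal value at year 3: TV = D_3×(1+g_2)/(r−g_2) = 93049.20293/0.117 = 795292.33269
P_0 = D_1/(1+r)^1 + D_2/(1+r)^2 + D_3/(1+r)^3 + TV/(1+r)^3
    = 74706.14426 + 69849.91226 + 65309.35697 + 561548.82999 = 771414.24348

$771414.24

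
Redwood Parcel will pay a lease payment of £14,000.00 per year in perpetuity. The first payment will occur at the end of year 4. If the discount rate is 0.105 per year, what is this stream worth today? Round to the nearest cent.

Value at end of year 3: C / r = £14,000.00 / 0.105 = £133,333.3333
Discount to today: PV = £133,333.3333 / (1 + 0.105)^3 = £133,333.3333 / 1.349233 = £98,821.60

£98821.60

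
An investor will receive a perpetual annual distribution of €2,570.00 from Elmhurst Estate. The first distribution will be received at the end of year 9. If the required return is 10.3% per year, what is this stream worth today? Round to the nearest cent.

Value at end of year 8: C / r = €2,570.00 / 0.103 = €24,951.4563
Discount to today: PV = €24,951.4563 / (1 + 0.103)^8 = €24,951.4563 / 2.190807 = €11,389.16

€11389.16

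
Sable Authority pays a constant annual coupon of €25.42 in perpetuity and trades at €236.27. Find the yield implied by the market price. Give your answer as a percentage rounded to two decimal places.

P = C/r ⇒ r = C/P = €25.42/€236.27 = 0.107589

10.76%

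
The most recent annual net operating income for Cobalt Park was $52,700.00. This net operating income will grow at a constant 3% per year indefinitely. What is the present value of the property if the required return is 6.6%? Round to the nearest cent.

$1507805.56

D₁ = D₀ × (1 + g) = $52,700.00 × 1.03 = $54,281.0000
Growing perpetuity: P = D₁ / (r − g) = $54,281.0000 / (0.066 − 0.03) = $1,507,805.56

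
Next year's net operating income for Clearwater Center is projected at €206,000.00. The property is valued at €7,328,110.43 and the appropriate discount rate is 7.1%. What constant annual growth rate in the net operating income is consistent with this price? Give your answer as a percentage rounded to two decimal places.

P = D₁/(r−g) ⇒ g = r − D₁/P = 0.071 − €206,000.00/€7,328,110.43 = 0.042889

4.29%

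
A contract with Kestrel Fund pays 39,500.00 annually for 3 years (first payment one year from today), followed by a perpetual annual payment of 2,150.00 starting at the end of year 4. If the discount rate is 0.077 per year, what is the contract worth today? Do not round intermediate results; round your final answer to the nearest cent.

PV of 3-year annuity: 39,500.00 × [1 − (1+0.077)^−3] / 0.077 = 102348.89525
Perpetuity value at year 3: 2,150.00 / 0.077 = 27922.07792
PV of perpetuity: 27922.07792 / (1+0.077)^3 = 22351.18869
Total PV = 102348.89525 + 22351.18869 = 124700.08394

124700.08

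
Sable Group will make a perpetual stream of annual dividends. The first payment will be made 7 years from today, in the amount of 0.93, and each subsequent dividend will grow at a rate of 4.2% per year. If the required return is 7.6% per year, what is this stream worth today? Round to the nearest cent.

17.63

Value at end of year 6: C₁ / (r − g) = 0.93 / (0.076 − 0.042) = 27.3529
Discount to today: PV = 27.3529 / (1 + 0.076)^6 = 27.3529 / 1.551935 = 17.63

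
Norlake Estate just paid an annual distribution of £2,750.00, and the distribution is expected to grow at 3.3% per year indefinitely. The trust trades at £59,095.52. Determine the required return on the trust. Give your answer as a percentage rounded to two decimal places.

D₁ = £2,750.00 × 1.033 = £2,840.7500
P = D₁/(r − g) ⇒ r = D₁/P + g = £2,840.7500/£59,095.52 + 0.033 = 0.048070 + 0.033 = 0.081070

8.11%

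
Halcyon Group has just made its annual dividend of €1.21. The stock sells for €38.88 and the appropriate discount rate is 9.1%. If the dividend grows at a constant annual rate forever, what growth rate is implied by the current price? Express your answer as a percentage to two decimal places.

P = D₀(1+g)/(r−g) ⇒ P(r−g) = D₀(1+g) ⇒ g(P+D₀) = P·r − D₀
g = (P·r − D₀)/(P + D₀) = (€38.88×0.091 − €1.21) / (€38.88 + €1.21) = 0.058071

5.81%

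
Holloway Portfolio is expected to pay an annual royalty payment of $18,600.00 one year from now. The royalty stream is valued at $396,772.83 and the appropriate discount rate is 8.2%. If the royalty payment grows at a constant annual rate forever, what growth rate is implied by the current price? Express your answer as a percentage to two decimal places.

P = D₁/(r−g) ⇒ g = r − D₁/P = 0.082 − $18,600.00/$396,772.83 = 0.035122

3.51%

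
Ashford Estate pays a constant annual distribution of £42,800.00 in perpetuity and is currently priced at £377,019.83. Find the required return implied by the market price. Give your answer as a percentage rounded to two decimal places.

P = C/r ⇒ r = C/P = £42,800.00/£377,019.83 = 0.113522

11.35%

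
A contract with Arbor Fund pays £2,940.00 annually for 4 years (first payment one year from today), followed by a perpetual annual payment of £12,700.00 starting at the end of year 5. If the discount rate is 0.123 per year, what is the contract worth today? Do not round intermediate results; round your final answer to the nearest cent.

£73793.84

PV of 4-year annuity: £2,940.00 × [1 − (1+0.123)^−4] / 0.123 = 8873.67747
Perpetuity value at year 4: £12,700.00 / 0.123 = 103252.03252
PV of perpetuity: 103252.03252 / (1+0.123)^4 = 64920.16044
Total PV = 8873.67747 + 64920.16044 = 73793.83792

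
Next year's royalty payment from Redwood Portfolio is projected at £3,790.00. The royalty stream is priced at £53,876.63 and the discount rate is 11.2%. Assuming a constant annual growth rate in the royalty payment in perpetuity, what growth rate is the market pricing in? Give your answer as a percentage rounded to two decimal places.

P = D₁/(r−g) ⇒ g = r − D₁/P = 0.112 − £3,790.00/£53,876.63 = 0.041654

4.17%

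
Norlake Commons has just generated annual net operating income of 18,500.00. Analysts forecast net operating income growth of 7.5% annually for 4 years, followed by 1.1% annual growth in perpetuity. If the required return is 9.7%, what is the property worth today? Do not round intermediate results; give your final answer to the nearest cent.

270917.75

D_1 = 19887.50000
D_2 = 21379.06250
D_3 = 22982.49219
D_4 = 24706.17910
Terminal value at year 4: TV = D_4×(1+g_2)/(r−g_2) = 24977.94707/0.086 = 290441.24502
P_0 = D_1/(1+r)^1 + D_2/(1+r)^2 + D_3/(1+r)^3 + D_4/(1+r)^4 + TV/(1+r)^4
    = 18128.98815 + 17765.41683 + 17409.13682 + 17060.00190 + 200554.20834 = 270917.75203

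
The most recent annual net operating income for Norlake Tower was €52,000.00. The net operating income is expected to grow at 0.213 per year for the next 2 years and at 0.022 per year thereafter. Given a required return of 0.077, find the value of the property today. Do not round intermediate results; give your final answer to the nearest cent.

D_1 = 63076.00000
D_2 = 76511.18800
Terminal value at year 2: TV = D_2×(1+g_2)/(r−g_2) = 78194.43414/0.055 = 1421716.98429
P_0 = D_1/(1+r)^1 + D_2/(1+r)^2 + TV/(1+r)^2
    = 58566.38812 + 65961.95802 + 1225693.11078 = 1350221.45691

€1350221.46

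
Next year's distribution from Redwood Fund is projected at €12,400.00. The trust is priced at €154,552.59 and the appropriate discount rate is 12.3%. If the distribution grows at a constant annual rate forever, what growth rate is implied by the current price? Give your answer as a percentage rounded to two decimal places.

P = D₁/(r−g) ⇒ g = r − D₁/P = 0.123 − €12,400.00/€154,552.59 = 0.042768

4.28%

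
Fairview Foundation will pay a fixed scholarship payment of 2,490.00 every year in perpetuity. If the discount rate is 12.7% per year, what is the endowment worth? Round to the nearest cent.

19606.30

Level perpetuity: PV = C / r = 2,490.00 / 0.127 = 19,606.30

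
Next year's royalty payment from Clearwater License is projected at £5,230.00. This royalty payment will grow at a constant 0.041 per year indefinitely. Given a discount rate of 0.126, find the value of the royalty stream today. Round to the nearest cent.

Growing perpetuity: P = D₁ / (r − g) = £5,230.0000 / (0.126 − 0.041) = £61,529.41

£61529.41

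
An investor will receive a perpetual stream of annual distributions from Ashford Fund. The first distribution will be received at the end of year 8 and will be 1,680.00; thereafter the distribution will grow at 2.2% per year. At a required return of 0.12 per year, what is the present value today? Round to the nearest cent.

Value at end of year 7: C₁ / (r − g) = 1,680.00 / (0.12 − 0.022) = 17,142.8571
Discount to today: PV = 17,142.8571 / (1 + 0.12)^7 = 17,142.8571 / 2.210681 = 7,754.56

7754.56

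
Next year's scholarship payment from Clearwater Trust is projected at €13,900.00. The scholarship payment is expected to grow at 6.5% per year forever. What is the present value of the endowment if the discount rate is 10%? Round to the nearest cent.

€397142.86

Growing perpetuity: P = D₁ / (r − g) = €13,900.0000 / (0.1 − 0.065) = €397,142.86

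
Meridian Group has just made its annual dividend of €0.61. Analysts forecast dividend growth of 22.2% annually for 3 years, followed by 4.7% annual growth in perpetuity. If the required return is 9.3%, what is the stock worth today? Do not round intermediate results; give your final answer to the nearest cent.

D_1 = 0.74542
D_2 = 0.91090
D_3 = 1.11312
Terminal value at year 3: TV = D_3×(1+g_2)/(r−g_2) = 1.16544/0.046 = 25.33566
P_0 = D_1/(1+r)^1 + D_2/(1+r)^2 + D_3/(1+r)^3 + TV/(1+r)^3
    = 0.68199 + 0.76249 + 0.85248 + 19.40313 = 21.70009

€21.70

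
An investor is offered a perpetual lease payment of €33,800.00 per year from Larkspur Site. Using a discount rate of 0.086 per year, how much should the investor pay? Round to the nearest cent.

€393023.26

Level perpetuity: PV = C / r = €33,800.00 / 0.086 = €393,023.26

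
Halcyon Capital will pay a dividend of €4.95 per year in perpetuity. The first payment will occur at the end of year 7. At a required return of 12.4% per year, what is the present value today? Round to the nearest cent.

€19.80

Value at end of year 6: C / r = €4.95 / 0.124 = €39.9194
Discount to today: PV = €39.9194 / (1 + 0.124)^6 = €39.9194 / 2.016498 = €19.80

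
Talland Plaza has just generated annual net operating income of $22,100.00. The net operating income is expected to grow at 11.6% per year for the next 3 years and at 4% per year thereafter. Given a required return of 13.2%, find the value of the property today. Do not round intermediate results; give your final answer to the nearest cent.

D_1 = 24663.60000
D_2 = 27524.57760
D_3 = 30717.42860
Terminal value at year 3: TV = D_3×(1+g_2)/(r−g_2) = 31946.12575/0.092 = 347240.49724
P_0 = D_1/(1+r)^1 + D_2/(1+r)^2 + D_3/(1+r)^3 + TV/(1+r)^3
    = 21787.63251 + 21479.68011 + 21176.08039 + 239381.77829 = 303825.17129

$303825.17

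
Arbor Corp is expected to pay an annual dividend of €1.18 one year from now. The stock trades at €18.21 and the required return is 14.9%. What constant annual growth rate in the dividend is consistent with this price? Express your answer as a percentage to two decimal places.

P = D₁/(r−g) ⇒ g = r − D₁/P = 0.149 − €1.18/€18.21 = 0.084200

8.42%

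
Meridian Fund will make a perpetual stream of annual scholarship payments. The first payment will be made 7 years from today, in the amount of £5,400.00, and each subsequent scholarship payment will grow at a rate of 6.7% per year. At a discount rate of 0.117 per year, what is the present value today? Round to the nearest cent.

£55603.83

Value at end of year 6: C₁ / (r − g) = £5,400.00 / (0.117 − 0.067) = £108,000.0000
Discount to today: PV = £108,000.0000 / (1 + 0.117)^6 = £108,000.0000 / 1.942312 = £55,603.83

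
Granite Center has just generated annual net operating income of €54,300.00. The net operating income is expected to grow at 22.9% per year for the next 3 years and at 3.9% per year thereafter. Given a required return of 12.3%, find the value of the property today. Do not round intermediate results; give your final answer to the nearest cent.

D_1 = 66734.70000
D_2 = 82016.94630
D_3 = 100798.82700
Terminal value at year 3: TV = D_3×(1+g_2)/(r−g_2) = 104729.98126/0.084 = 1246785.49114
P_0 = D_1/(1+r)^1 + D_2/(1+r)^2 + D_3/(1+r)^3 + TV/(1+r)^3
    = 59425.37845 + 65034.54151 + 71173.15362 + 880344.12633 = 1075977.19991

€1075977.20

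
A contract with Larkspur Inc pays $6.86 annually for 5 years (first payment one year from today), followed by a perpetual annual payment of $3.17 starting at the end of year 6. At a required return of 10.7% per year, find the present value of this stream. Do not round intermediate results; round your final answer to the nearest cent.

$43.37

PV of 5-year annuity: $6.86 × [1 − (1+0.107)^−5] / 0.107 = 25.54636
Perpetuity value at year 5: $3.17 / 0.107 = 29.62617
PV of perpetuity: 29.62617 / (1+0.107)^5 = 17.82122
Total PV = 25.54636 + 17.82122 = 43.36758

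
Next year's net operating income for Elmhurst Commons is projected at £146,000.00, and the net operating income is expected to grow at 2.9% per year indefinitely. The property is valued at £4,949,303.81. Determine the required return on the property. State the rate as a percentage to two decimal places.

P = D₁/(r − g) ⇒ r = D₁/P + g = £146,000.0000/£4,949,303.81 + 0.029 = 0.029499 + 0.029 = 0.058499

5.85%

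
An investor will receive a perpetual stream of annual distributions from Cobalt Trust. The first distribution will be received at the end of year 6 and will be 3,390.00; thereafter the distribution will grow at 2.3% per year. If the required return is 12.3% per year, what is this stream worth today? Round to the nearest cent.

Value at end of year 5: C₁ / (r − g) = 3,390.00 / (0.123 − 0.023) = 33,900.0000
Discount to today: PV = 33,900.0000 / (1 + 0.123)^5 = 33,900.0000 / 1.786071 = 18,980.21

18980.21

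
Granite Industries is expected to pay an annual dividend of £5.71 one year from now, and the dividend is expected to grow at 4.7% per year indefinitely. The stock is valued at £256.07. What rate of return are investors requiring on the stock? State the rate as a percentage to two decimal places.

6.93%

P = D₁/(r − g) ⇒ r = D₁/P + g = £5.7100/£256.07 + 0.047 = 0.022299 + 0.047 = 0.069299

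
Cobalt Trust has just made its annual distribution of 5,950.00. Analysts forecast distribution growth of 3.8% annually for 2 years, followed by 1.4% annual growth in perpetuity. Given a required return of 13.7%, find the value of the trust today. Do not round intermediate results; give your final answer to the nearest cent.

51272.08

D_1 = 6176.10000
D_2 = 6410.79180
Terminal value at year 2: TV = D_2×(1+g_2)/(r−g_2) = 6500.54289/0.123 = 52849.94216
P_0 = D_1/(1+r)^1 + D_2/(1+r)^2 + TV/(1+r)^2
    = 5431.92612 + 4958.96158 + 40881.19545 = 51272.08315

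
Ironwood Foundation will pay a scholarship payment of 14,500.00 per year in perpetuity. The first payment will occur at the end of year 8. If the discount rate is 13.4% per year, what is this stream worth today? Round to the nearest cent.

Value at end of year 7: C / r = 14,500.00 / 0.134 = 108,208.9552
Discount to today: PV = 108,208.9552 / (1 + 0.134)^7 = 108,208.9552 / 2.411523 = 44,871.63

44871.63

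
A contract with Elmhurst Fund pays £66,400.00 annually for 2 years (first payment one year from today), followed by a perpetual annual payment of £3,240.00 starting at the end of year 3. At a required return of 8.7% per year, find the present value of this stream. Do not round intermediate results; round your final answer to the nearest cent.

PV of 2-year annuity: £66,400.00 × [1 − (1+0.087)^−2] / 0.087 = 117282.02077
Perpetuity value at year 2: £3,240.00 / 0.087 = 37241.37931
PV of perpetuity: 37241.37931 / (1+0.087)^2 = 31518.58191
Total PV = 117282.02077 + 31518.58191 = 148800.60268

£148800.60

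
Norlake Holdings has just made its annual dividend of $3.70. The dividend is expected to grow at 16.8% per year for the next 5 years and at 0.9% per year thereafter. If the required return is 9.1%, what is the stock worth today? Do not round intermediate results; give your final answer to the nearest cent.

$86.83

D_1 = 4.32160
D_2 = 5.04763
D_3 = 5.89563
D_4 = 6.88610
D_5 = 8.04296
Terminal value at year 5: TV = D_5×(1+g_2)/(r−g_2) = 8.11535/0.082 = 98.96765
P_0 = D_1/(1+r)^1 + D_2/(1+r)^2 + D_3/(1+r)^3 + D_4/(1+r)^4 + D_5/(1+r)^5 + TV/(1+r)^5
    = 3.96114 + 4.24070 + 4.54000 + 4.86042 + 5.20346 + 64.02794 = 86.83366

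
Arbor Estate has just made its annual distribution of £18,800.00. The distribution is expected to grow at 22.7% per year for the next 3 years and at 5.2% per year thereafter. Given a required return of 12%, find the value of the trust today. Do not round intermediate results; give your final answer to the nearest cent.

£450302.43

D_1 = 23067.60000
D_2 = 28303.94520
D_3 = 34728.94076
Terminal value at year 3: TV = D_3×(1+g_2)/(r−g_2) = 36534.84568/0.068 = 537277.14235
P_0 = D_1/(1+r)^1 + D_2/(1+r)^2 + D_3/(1+r)^3 + TV/(1+r)^3
    = 20596.07143 + 22563.73182 + 24719.37406 + 382423.25753 = 450302.43484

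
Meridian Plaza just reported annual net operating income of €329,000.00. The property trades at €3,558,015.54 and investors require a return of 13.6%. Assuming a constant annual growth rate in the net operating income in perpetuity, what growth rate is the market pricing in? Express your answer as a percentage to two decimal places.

P = D₀(1+g)/(r−g) ⇒ P(r−g) = D₀(1+g) ⇒ g(P+D₀) = P·r − D₀
g = (P·r − D₀)/(P + D₀) = (€3,558,015.54×0.136 − €329,000.00) / (€3,558,015.54 + €329,000.00) = 0.039848

3.98%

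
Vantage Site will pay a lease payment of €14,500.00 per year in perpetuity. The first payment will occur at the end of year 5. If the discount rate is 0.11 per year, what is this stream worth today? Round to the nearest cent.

Value at end of year 4: C / r = €14,500.00 / 0.11 = €131,818.1818
Discount to today: PV = €131,818.1818 / (1 + 0.11)^4 = €131,818.1818 / 1.518070 = €86,832.72

€86832.72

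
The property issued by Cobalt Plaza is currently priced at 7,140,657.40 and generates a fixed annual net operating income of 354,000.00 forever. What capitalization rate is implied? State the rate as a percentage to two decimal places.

4.96%

P = C/r ⇒ r = C/P = 354,000.00/7,140,657.40 = 0.049575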